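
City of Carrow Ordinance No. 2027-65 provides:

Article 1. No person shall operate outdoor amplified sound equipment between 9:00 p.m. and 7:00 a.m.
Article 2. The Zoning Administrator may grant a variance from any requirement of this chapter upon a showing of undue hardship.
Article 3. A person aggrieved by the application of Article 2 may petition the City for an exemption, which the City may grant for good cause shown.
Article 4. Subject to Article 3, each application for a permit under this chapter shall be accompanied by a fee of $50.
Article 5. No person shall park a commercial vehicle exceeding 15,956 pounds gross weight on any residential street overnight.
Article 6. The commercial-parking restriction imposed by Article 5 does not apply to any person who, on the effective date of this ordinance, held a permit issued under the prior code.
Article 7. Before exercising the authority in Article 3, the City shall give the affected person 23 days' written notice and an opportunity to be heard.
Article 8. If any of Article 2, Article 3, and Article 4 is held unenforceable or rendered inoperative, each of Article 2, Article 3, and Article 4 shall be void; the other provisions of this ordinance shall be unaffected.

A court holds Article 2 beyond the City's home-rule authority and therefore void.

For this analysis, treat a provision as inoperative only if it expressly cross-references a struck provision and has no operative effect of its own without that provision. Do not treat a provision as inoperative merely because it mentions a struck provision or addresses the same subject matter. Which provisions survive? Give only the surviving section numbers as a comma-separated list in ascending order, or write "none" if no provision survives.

Article 2 is struck. Article 3 merely fixes the exemption procedure for Article 2; with Article 2 gone it has nothing to operate on and falls away. Article 7 has no operative effect of its own apart from Article 3 and is therefore inoperative. Article 8 declares Article 2, Article 3, and Article 4 mutually dependent; since one of them has fallen, all of them are of no effect. That brings down Article 4 as well. The remainder continues in force under Article 8. The provisions still in force are Article 1, Article 5, Article 6, and Article 8.

1, 5, 6, 8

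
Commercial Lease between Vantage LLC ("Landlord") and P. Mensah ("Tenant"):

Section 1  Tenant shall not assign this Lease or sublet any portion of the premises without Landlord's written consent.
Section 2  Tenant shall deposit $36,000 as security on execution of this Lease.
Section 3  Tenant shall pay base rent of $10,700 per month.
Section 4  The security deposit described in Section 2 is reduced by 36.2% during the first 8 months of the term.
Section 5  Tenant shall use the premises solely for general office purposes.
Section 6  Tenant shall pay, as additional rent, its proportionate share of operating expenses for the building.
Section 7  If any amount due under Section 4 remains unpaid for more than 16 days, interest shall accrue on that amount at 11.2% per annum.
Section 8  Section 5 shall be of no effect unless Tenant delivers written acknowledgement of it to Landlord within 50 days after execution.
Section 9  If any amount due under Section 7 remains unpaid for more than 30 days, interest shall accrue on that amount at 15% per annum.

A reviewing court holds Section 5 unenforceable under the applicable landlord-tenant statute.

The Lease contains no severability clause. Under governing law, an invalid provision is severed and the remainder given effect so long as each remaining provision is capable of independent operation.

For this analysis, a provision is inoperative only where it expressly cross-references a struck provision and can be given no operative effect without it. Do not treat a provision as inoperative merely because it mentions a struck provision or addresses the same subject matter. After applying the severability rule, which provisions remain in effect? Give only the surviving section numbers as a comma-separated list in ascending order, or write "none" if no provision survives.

1, 2, 3, 4, 6, 7, 9

Section 5 is struck. Section 8 operates only by reference to Section 5, so it falls with Section 5. With no severability clause, the stated default rule severs what cannot stand and enforces each remaining provision that can operate on its own. That leaves Section 1, Section 2, Section 3, Section 4, Section 6, Section 7, and Section 9 in effect.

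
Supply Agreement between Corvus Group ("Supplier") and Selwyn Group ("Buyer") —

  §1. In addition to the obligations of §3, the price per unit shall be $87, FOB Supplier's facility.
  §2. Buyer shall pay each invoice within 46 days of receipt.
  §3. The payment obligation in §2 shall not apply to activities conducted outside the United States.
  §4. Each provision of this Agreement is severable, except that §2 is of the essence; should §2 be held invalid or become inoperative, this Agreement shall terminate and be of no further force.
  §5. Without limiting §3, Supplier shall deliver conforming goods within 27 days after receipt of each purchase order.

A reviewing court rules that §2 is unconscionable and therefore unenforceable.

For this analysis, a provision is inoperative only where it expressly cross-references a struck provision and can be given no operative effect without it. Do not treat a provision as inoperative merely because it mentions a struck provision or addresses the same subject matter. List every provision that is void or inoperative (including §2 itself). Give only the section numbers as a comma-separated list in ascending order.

1, 2, 3, 4, 5

§2 is struck. §3 operates only by reference to §2, so it falls with §2. §4 makes §2 an essential term, and §2 is the provision held invalid; under §4, the entire Agreement is therefore void. No provision of the Agreement survives.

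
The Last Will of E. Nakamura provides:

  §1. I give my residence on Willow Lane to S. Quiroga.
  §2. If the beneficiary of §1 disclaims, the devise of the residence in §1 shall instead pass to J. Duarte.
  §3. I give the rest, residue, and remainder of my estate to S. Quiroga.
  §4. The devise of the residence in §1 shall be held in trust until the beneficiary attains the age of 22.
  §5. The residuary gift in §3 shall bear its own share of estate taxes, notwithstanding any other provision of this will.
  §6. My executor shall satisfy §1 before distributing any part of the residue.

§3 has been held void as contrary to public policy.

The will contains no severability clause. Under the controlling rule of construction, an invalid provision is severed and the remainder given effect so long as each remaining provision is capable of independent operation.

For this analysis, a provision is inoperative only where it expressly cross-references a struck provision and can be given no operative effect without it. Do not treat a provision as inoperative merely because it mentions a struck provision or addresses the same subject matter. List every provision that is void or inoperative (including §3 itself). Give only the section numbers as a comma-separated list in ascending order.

3, 5

§3 is struck. §5 has no operative effect of its own apart from §3 and is therefore inoperative. With no severability clause, the stated default rule severs what cannot stand and enforces each remaining provision that can operate on its own. The provisions still in force are §1, §2, §4, and §6.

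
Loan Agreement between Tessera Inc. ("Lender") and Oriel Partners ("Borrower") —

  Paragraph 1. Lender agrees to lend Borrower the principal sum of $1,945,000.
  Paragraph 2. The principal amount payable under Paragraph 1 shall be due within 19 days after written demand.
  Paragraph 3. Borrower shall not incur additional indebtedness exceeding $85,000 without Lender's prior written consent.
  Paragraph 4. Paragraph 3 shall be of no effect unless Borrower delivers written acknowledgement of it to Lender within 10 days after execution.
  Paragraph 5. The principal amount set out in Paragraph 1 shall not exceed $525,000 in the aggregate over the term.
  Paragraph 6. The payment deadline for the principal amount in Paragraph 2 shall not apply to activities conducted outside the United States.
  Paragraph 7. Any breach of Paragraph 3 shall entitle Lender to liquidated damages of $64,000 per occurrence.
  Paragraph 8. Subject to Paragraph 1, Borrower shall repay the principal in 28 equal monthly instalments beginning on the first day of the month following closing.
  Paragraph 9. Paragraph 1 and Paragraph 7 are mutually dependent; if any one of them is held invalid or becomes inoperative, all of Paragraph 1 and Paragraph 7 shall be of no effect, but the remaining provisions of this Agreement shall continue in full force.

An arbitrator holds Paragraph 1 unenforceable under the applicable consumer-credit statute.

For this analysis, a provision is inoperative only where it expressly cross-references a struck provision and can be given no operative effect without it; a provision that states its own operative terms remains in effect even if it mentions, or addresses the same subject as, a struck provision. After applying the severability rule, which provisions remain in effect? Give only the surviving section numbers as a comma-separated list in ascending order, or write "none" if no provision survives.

Paragraph 1 is struck. The whole of Paragraph 2 is the payment deadline for the principal amount, defined by reference to Paragraph 1, so Paragraph 2 cannot stand once Paragraph 1 is removed. Paragraph 5 does nothing except set the aggregate cap on the principal amount by reference to Paragraph 1; with Paragraph 1 gone it has no independent effect and is inoperative. The whole of Paragraph 6 is the carve-out from the payment deadline for the principal amount, defined by reference to Paragraph 2, so Paragraph 6 cannot stand once Paragraph 2 is removed. Although Paragraph 8 refers to Paragraph 1, its operative terms do not depend on Paragraph 1, so it remains in effect. Paragraph 9 declares Paragraph 1 and Paragraph 7 mutually dependent; since one of them has fallen, all of them are of no effect. That brings down Paragraph 7 as well. The remainder continues in force under Paragraph 9. Paragraph 3, Paragraph 4, Paragraph 8, and Paragraph 9 remain in effect.

3, 4, 8, 9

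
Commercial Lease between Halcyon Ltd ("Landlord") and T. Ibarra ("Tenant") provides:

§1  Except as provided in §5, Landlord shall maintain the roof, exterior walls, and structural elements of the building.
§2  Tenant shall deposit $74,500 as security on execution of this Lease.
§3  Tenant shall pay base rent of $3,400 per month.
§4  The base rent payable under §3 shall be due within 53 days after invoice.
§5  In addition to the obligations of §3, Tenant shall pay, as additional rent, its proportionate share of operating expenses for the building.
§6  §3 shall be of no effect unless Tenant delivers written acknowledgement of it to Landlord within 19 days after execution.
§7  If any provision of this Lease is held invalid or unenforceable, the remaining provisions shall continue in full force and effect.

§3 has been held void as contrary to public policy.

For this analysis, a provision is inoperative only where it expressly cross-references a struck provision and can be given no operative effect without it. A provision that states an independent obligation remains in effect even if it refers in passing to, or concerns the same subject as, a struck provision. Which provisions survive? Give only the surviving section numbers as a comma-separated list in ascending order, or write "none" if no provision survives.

§3 is struck. §4 has no operative effect of its own apart from §3 and is therefore inoperative. The only function of §6 is the acknowledgement condition for §3, so it cannot stand once §3 is removed. §5 mentions §3 but its own obligation stands independently of §3, so §5 is not affected. §7 is a severability clause and preserves every provision that can still be given independent effect. §1, §2, §5, and §7 remain in effect.

1, 2, 5, 7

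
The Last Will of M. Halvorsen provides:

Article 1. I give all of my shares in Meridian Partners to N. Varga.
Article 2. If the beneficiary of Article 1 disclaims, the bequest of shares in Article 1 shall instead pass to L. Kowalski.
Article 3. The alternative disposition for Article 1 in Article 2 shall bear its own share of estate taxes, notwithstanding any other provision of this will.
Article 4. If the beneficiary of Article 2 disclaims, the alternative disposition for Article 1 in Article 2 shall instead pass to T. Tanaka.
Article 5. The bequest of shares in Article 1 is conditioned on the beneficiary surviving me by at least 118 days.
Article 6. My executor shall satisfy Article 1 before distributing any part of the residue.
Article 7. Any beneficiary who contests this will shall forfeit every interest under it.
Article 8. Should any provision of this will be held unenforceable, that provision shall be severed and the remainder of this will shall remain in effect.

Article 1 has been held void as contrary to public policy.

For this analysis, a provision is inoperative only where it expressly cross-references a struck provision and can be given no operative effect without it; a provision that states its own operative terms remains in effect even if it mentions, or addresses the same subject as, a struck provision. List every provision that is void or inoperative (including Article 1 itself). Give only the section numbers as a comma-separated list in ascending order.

1, 2, 3, 4, 5, 6

Article 1 is struck. Article 2 has no operative effect of its own apart from Article 1 and is therefore inoperative. The only function of Article 5 is the survivorship condition on Article 1, so it cannot stand once Article 1 is removed. Article 6 merely fixes the priority direction for Article 1; with Article 1 gone it has nothing to operate on and falls away. Article 3 operates only by reference to Article 2, so it falls with Article 2. Article 4 operates only by reference to Article 2, so it falls with Article 2. Article 8 is a severability clause and preserves every provision that can still be given independent effect. That leaves Article 7 and Article 8 in effect.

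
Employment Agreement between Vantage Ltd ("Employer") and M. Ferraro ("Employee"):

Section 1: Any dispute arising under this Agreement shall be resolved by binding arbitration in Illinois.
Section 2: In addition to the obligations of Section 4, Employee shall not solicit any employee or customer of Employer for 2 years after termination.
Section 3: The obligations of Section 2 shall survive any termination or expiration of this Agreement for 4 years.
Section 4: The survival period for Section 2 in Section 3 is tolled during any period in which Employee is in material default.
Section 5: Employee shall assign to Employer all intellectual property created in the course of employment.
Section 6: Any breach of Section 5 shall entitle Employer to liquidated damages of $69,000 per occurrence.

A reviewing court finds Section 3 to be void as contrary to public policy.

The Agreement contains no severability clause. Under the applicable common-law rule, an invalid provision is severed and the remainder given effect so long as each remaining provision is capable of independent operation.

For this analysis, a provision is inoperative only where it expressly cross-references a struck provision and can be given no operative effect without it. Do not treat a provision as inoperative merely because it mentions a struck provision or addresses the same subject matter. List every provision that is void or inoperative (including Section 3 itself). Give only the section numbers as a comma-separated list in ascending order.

Section 3 is struck. Section 4 has no operative effect of its own apart from Section 3 and is therefore inoperative. Although Section 2 refers to Section 4, its operative terms do not depend on Section 4, so it remains in effect. With no severability clause, the stated default rule severs what cannot stand and enforces each remaining provision that can operate on its own. The provisions still in force are Section 1, Section 2, Section 5, and Section 6.

3, 4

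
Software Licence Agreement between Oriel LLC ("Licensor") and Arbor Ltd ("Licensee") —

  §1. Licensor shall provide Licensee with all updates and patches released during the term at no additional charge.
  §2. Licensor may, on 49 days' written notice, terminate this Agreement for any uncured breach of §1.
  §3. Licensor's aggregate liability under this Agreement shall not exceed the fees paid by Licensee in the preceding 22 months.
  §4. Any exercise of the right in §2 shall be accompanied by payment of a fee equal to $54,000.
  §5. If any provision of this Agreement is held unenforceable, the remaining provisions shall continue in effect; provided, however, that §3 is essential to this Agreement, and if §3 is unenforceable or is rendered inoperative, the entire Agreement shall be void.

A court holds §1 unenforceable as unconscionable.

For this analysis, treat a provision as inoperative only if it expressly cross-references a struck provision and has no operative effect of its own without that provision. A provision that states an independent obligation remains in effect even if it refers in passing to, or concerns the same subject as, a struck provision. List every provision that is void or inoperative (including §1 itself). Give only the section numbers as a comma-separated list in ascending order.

1, 2, 4

§1 is struck. §2 has no operative effect of its own apart from §1 and is therefore inoperative. §4 merely fixes the exercise fee for §2; with §2 gone it has nothing to operate on and falls away. §5 makes §3 an essential term, but §3 is unaffected, so the severability proviso in §5 preserves the remaining provisions. The provisions still in force are §3 and §5.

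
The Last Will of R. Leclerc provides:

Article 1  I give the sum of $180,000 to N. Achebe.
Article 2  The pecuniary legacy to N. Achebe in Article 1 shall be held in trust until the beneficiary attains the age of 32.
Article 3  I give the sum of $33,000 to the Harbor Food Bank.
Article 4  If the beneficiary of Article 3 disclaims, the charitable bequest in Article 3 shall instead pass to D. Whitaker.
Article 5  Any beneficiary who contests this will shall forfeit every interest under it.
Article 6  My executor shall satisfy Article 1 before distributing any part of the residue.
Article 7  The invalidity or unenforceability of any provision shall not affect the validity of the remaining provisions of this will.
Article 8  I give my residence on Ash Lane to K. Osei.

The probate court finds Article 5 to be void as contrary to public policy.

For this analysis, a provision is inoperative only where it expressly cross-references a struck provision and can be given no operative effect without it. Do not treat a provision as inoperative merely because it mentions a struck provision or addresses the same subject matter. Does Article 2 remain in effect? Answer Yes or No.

Yes

Article 5 is struck. No other provision's operative terms depend on Article 5. Under the severability clause in Article 7, the remaining provisions continue in force. Article 1, Article 2, Article 3, Article 4, Article 6, Article 7, and Article 8 remain in effect. Article 2 is among the surviving provisions, so the answer is yes.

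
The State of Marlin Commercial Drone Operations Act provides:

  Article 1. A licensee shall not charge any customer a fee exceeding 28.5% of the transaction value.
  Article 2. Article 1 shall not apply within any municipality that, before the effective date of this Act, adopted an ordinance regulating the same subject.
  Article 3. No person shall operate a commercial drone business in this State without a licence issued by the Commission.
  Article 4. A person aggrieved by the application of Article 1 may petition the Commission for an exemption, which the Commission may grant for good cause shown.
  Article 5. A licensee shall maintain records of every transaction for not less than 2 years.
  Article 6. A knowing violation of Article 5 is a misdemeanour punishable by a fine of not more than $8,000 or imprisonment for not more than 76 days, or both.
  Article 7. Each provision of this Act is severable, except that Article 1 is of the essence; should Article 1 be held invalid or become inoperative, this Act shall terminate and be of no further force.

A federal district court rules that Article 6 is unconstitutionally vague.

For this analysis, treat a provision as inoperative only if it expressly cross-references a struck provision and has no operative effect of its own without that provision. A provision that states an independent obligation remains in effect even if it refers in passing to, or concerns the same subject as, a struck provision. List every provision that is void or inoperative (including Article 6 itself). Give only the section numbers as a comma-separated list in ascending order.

6

Article 6 is struck. No other provision's operative terms depend on Article 6. Article 7 makes Article 1 an essential term, but Article 1 is unaffected, so the severability proviso in Article 7 preserves the remaining provisions. That leaves Article 1, Article 2, Article 3, Article 4, Article 5, and Article 7 in effect.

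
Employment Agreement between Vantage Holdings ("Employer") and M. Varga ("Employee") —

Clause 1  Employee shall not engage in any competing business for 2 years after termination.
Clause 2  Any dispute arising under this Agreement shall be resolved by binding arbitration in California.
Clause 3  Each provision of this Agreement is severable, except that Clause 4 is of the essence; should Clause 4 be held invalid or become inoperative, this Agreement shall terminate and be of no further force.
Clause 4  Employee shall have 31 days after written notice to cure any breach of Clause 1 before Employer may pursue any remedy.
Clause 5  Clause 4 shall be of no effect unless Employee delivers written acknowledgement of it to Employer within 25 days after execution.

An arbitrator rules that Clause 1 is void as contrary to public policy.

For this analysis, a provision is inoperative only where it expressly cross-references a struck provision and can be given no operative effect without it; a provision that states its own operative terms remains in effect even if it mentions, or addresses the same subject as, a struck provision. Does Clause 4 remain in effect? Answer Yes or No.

No

Clause 1 is struck. Clause 4 merely fixes the cure period for breach of Clause 1; with Clause 1 gone it has nothing to operate on and falls away. The only function of Clause 5 is the acknowledgement condition for Clause 4, so it cannot stand once Clause 4 is removed. Clause 3 makes Clause 4 an essential term, and Clause 4 has been rendered inoperative by the cascade; under Clause 3, the entire Agreement is therefore void. No provision of the Agreement survives. Clause 4 is among the inoperative provisions, so the answer is no.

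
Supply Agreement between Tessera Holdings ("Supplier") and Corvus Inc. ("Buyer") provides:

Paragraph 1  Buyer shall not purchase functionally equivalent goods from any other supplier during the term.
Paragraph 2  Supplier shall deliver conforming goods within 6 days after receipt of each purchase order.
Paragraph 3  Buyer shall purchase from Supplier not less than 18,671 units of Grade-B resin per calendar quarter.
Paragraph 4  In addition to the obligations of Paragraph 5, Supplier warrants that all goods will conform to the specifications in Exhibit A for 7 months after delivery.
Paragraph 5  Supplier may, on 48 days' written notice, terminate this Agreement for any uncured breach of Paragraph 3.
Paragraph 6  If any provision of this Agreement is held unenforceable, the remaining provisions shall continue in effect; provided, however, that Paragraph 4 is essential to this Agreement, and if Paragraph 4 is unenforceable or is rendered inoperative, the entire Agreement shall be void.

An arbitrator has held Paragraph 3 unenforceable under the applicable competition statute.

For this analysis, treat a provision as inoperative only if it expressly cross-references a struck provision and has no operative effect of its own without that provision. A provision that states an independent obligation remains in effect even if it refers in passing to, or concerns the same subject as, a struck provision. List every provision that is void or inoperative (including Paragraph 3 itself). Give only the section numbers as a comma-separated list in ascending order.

3, 5

Paragraph 3 is struck. The only function of Paragraph 5 is the termination right for breach of Paragraph 3, so it cannot stand once Paragraph 3 is removed. Although Paragraph 4 refers to Paragraph 5, its operative terms do not depend on Paragraph 5, so it remains in effect. Paragraph 6 makes Paragraph 4 an essential term, but Paragraph 4 is unaffected, so the severability proviso in Paragraph 6 preserves the remaining provisions. That leaves Paragraph 1, Paragraph 2, Paragraph 4, and Paragraph 6 in effect.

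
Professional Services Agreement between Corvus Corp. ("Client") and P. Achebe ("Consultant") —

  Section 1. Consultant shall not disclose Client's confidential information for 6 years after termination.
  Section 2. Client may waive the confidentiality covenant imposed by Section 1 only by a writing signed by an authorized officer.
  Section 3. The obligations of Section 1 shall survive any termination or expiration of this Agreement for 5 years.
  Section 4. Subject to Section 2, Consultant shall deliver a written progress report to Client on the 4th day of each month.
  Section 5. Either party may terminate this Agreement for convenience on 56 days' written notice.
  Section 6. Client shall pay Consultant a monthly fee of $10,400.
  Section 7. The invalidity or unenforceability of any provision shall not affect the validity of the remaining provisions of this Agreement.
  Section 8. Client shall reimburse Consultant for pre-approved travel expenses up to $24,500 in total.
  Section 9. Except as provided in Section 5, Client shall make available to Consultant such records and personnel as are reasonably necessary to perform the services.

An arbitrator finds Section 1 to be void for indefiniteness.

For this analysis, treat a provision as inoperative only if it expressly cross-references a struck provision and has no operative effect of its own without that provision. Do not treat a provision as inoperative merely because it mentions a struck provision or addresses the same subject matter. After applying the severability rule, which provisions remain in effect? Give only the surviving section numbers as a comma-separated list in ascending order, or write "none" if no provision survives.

Section 1 is struck. Section 2 merely fixes the waiver condition for Section 1; with Section 1 gone it has nothing to operate on and falls away. Section 3 operates only by reference to Section 1, so it falls with Section 1. Although Section 4 refers to Section 2, its operative terms do not depend on Section 2, so it remains in effect. Under the severability clause in Section 7, the remaining provisions continue in force. The provisions still in force are Section 4, Section 5, Section 6, Section 7, Section 8, and Section 9.

4, 5, 6, 7, 8, 9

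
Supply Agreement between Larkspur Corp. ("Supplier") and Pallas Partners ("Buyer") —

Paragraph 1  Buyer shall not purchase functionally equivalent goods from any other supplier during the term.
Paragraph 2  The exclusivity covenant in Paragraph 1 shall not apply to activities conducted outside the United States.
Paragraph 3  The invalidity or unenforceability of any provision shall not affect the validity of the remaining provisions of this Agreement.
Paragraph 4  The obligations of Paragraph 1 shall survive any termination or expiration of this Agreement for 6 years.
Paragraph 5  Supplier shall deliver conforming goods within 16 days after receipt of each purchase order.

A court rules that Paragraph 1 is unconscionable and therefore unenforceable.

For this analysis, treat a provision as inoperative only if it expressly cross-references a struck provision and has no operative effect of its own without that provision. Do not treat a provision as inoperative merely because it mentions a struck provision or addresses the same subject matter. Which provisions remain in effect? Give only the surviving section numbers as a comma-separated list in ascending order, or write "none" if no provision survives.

3, 5

Paragraph 1 is struck. Paragraph 2 does nothing except set the carve-out from the exclusivity covenant by reference to Paragraph 1; with Paragraph 1 gone it has no independent effect and is inoperative. Paragraph 4 has no operative effect of its own apart from Paragraph 1 and is therefore inoperative. Paragraph 3 is a severability clause and preserves every provision that can still be given independent effect. That leaves Paragraph 3 and Paragraph 5 in effect.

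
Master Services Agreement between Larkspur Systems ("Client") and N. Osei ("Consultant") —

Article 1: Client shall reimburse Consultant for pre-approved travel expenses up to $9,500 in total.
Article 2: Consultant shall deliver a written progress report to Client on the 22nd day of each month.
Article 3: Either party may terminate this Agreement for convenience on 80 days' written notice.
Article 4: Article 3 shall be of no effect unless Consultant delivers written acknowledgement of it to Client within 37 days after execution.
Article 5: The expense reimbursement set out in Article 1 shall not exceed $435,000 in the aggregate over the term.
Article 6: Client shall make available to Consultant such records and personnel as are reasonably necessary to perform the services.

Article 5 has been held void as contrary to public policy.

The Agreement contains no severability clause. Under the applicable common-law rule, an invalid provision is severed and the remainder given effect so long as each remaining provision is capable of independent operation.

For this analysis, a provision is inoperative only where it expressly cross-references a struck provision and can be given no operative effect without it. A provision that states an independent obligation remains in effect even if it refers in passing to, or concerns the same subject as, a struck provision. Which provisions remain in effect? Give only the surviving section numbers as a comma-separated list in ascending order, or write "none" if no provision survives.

Article 5 is struck. Nothing else in the Agreement is defined by reference to Article 5. With no severability clause, the stated default rule severs what cannot stand and enforces each remaining provision that can operate on its own. Article 1, Article 2, Article 3, Article 4, and Article 6 remain in effect.

1, 2, 3, 4, 6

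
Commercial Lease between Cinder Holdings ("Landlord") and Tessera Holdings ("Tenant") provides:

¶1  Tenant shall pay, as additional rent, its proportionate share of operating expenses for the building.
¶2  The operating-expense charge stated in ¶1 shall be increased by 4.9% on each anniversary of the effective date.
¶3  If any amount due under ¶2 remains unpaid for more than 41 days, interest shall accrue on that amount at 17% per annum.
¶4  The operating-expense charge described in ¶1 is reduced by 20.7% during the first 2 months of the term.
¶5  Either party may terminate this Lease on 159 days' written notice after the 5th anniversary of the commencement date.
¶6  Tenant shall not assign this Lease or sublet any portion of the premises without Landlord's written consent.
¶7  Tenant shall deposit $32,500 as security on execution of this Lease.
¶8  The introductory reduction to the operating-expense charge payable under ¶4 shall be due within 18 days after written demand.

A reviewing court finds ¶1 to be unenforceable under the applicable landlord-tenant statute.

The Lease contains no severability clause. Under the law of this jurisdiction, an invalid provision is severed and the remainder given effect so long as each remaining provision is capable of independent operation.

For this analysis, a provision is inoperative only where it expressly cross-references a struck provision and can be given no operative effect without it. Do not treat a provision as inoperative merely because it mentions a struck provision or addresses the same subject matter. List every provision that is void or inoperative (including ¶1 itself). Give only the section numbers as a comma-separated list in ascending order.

¶1 is struck. ¶2 has no operative effect of its own apart from ¶1 and is therefore inoperative. ¶4 does nothing except set the introductory reduction to the operating-expense charge by reference to ¶1; with ¶1 gone it has no independent effect and is inoperative. ¶3 operates only by reference to ¶2, so it falls with ¶2. ¶8 operates only by reference to ¶4, so it falls with ¶4. Under the stated default rule, only provisions that cannot operate independently fall away; the rest are enforced. ¶5, ¶6, and ¶7 remain in effect.

1, 2, 3, 4, 8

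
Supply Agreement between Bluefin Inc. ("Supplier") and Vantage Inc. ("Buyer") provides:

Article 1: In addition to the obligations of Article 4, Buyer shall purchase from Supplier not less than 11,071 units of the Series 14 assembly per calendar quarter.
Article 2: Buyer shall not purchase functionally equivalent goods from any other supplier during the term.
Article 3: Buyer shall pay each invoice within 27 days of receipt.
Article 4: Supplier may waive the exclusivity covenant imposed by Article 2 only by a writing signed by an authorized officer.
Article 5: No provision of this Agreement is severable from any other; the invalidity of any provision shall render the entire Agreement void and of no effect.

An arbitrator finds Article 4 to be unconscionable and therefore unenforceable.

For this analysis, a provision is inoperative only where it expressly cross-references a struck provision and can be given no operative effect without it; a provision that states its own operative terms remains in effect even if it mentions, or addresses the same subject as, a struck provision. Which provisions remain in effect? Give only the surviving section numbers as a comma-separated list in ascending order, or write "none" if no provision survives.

none

Article 4 is struck. No other provision's operative terms depend on Article 4. Article 5 provides that the Agreement is not severable, so the invalidity of any one provision voids the entire Agreement. No provision of the Agreement survives.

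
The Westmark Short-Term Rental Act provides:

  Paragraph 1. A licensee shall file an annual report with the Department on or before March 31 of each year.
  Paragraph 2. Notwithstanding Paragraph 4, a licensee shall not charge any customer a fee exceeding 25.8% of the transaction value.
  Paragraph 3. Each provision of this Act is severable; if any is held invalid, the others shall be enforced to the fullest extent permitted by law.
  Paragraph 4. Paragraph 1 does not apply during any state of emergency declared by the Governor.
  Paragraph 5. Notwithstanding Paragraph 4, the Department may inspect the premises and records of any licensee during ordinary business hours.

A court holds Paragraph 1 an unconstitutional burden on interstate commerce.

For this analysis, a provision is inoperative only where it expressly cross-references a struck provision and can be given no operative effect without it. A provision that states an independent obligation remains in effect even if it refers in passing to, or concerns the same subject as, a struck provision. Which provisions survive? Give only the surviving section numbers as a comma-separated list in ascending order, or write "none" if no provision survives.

Paragraph 1 is struck. The only function of Paragraph 4 is the emergency suspension of Paragraph 1, so it cannot stand once Paragraph 1 is removed. Paragraph 2 mentions Paragraph 4 but its own obligation stands independently of Paragraph 4, so Paragraph 2 is not affected. Although Paragraph 5 refers to Paragraph 4, its operative terms do not depend on Paragraph 4, so it remains in effect. Under the severability clause in Paragraph 3, the remaining provisions continue in force. That leaves Paragraph 2, Paragraph 3, and Paragraph 5 in effect.

2, 3, 5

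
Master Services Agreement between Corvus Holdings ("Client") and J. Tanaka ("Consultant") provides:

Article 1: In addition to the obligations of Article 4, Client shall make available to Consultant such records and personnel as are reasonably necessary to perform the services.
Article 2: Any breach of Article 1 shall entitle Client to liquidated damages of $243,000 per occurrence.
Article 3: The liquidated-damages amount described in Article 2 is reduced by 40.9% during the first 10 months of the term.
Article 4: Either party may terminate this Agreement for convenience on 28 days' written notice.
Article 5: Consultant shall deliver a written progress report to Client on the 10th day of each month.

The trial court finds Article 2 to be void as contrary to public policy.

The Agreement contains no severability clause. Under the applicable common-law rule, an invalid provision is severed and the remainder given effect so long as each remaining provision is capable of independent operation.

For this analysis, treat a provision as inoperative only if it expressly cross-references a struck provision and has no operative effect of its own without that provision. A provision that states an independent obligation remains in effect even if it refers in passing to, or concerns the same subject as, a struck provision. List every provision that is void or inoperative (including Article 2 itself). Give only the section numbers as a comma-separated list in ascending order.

Article 2 is struck. The whole of Article 3 is the introductory reduction to the liquidated-damages amount, defined by reference to Article 2, so Article 3 cannot stand once Article 2 is removed. Under the stated default rule, only provisions that cannot operate independently fall away; the rest are enforced. The provisions still in force are Article 1, Article 4, and Article 5.

2, 3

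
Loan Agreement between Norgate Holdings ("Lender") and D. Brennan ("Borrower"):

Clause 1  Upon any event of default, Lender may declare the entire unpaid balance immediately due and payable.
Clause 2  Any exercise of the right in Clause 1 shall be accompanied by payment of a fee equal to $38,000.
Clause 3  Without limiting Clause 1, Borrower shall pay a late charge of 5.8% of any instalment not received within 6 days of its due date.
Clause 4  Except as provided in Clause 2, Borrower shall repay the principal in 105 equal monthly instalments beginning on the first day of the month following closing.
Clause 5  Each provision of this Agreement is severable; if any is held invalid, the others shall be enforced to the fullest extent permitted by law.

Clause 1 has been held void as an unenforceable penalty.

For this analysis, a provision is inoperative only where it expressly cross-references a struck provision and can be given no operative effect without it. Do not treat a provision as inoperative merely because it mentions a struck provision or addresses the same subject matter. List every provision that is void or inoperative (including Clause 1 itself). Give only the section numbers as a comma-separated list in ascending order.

Clause 1 is struck. Clause 2 merely fixes the exercise fee for Clause 1; with Clause 1 gone it has nothing to operate on and falls away. Although Clause 3 refers to Clause 1, its operative terms do not depend on Clause 1, so it remains in effect. Clause 4 mentions Clause 2 but its own obligation stands independently of Clause 2, so Clause 4 is not affected. Under the severability clause in Clause 5, the remaining provisions continue in force. That leaves Clause 3, Clause 4, and Clause 5 in effect.

1, 2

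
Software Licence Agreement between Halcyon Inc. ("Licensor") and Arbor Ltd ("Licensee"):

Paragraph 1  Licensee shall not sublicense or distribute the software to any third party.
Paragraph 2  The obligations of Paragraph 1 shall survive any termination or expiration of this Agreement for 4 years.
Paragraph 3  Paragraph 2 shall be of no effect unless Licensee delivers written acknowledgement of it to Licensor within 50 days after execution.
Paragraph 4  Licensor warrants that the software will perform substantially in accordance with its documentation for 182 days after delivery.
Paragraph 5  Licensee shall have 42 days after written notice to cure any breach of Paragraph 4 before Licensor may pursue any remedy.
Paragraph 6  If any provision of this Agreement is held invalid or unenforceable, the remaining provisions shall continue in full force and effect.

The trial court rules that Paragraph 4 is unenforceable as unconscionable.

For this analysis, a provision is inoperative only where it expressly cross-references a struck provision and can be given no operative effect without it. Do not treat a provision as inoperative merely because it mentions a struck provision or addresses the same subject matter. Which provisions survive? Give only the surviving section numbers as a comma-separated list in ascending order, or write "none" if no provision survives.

1, 2, 3, 6

Paragraph 4 is struck. Paragraph 5 merely fixes the cure period for breach of Paragraph 4; with Paragraph 4 gone it has nothing to operate on and falls away. Paragraph 6 is a severability clause and preserves every provision that can still be given independent effect. The provisions still in force are Paragraph 1, Paragraph 2, Paragraph 3, and Paragraph 6.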